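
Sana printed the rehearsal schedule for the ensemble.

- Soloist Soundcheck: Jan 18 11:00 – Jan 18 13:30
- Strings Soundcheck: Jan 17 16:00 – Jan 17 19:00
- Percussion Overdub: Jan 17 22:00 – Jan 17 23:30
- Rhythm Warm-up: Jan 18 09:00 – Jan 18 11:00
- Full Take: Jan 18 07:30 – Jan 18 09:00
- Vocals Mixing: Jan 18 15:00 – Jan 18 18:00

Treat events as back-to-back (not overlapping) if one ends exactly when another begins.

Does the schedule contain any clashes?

Check each pair: they overlap iff neither finishes before the other starts.
Sorted by start: Strings Soundcheck, Percussion Overdub, Full Take, Rhythm Warm-up, Soloist Soundcheck, Vocals Mixing.
Percussion Overdub starts after Strings Soundcheck ends — done with Strings Soundcheck.
Full Take starts after Percussion Overdub ends — done with Percussion Overdub.
Rhythm Warm-up starts exactly when Full Take ends (back-to-back, no overlap) — done with Full Take.
Soloist Soundcheck starts exactly when Rhythm Warm-up ends (back-to-back, no overlap) — done with Rhythm Warm-up.
Vocals Mixing starts after Soloist Soundcheck ends.
Every pair is clear; the schedule has no overlaps.

No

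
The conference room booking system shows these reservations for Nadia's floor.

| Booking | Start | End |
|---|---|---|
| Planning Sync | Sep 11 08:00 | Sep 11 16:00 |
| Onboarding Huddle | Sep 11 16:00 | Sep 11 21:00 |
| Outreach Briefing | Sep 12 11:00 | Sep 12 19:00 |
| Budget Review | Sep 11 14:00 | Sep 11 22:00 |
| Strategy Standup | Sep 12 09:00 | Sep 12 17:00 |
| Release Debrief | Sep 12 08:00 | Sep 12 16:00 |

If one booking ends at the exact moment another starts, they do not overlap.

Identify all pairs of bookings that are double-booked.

Budget Review & Onboarding Huddle, Budget Review & Planning Sync, Outreach Briefing & Release Debrief, Outreach Briefing & Strategy Standup, Release Debrief & Strategy Standup

Two intervals overlap when each starts before the other ends.
Sorted by start: Planning Sync, Budget Review, Onboarding Huddle, Release Debrief, Strategy Standup, Outreach Briefing.
Budget Review starts before Planning Sync ends → Planning Sync and Budget Review overlap.
Onboarding Huddle starts exactly when Planning Sync ends (back-to-back, no overlap); Planning Sync is clear from here.
Onboarding Huddle starts before Budget Review ends → Budget Review and Onboarding Huddle overlap.
Release Debrief starts after Budget Review ends; Budget Review is clear from here.
Release Debrief starts after Onboarding Huddle ends; Onboarding Huddle is clear from here.
Strategy Standup starts before Release Debrief ends → Release Debrief and Strategy Standup overlap.
Outreach Briefing starts before Release Debrief ends → Release Debrief and Outreach Briefing overlap.
Outreach Briefing starts before Strategy Standup ends → Strategy Standup and Outreach Briefing overlap.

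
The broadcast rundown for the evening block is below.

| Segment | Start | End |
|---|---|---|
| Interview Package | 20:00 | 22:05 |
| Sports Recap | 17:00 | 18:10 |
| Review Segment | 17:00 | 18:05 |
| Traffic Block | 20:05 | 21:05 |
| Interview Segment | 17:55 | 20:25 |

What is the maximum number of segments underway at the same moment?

Sweep the timeline, counting +1 at each start and −1 at each end (ends before starts at a tie):
17:00 start Review Segment → 1
17:00 start Sports Recap → 2
17:55 start Interview Segment → 3
18:05 end Review Segment → 2
18:10 end Sports Recap → 1
20:00 start Interview Package → 2
20:05 start Traffic Block → 3
20:25 end Interview Segment → 2
21:05 end Traffic Block → 1
22:05 end Interview Package → 0
Peak is 3, at 17:55 (Interview Segment, Review Segment, Sports Recap).

3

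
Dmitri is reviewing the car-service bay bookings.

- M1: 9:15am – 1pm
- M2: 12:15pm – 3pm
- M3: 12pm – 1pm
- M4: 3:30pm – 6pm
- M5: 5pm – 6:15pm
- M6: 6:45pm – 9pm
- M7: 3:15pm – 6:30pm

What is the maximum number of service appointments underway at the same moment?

3

Walk through starts and ends in time order (an end at T is processed before a start at T):
9:15am start M1 → 1
12pm start M3 → 2
12:15pm start M2 → 3
1pm end M1 → 2
1pm end M3 → 1
3pm end M2 → 0
3:15pm start M7 → 1
3:30pm start M4 → 2
5pm start M5 → 3
6pm end M4 → 2
6:15pm end M5 → 1
6:30pm end M7 → 0
6:45pm start M6 → 1
9pm end M6 → 0
Peak is 3, at 12:15pm (M1, M2, M3).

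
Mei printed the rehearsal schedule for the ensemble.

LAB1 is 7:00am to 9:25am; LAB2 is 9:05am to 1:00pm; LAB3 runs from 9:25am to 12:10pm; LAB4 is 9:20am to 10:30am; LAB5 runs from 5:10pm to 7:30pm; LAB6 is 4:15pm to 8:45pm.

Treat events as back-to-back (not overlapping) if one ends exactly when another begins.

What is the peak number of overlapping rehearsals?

3

Walk through starts and ends in time order (an end at T is processed before a start at T):
7:00am start LAB1 → 1
9:05am start LAB2 → 2
9:20am start LAB4 → 3
9:25am end LAB1 → 2
9:25am start LAB3 → 3
10:30am end LAB4 → 2
12:10pm end LAB3 → 1
1:00pm end LAB2 → 0
4:15pm start LAB6 → 1
5:10pm start LAB5 → 2
7:30pm end LAB5 → 1
8:45pm end LAB6 → 0
Peak is 3, at 9:20am (LAB1, LAB2, LAB4).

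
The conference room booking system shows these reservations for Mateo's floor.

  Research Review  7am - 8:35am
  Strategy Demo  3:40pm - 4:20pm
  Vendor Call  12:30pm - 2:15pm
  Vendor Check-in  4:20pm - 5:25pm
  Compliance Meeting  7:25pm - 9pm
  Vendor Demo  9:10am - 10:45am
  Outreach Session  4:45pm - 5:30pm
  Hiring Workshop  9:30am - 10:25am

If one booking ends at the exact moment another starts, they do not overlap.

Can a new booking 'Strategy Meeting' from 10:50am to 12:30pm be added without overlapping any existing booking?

Yes — the slot is free

Research Review: ends 8:35am at or before Strategy Meeting starts 10:50am → clear.
Vendor Demo: ends 10:45am at or before Strategy Meeting starts 10:50am → clear.
Hiring Workshop: ends 10:25am at or before Strategy Meeting starts 10:50am → clear.
Vendor Call: starts 12:30pm at or after Strategy Meeting ends 12:30pm → clear.
Strategy Demo: starts 3:40pm at or after Strategy Meeting ends 12:30pm → clear.
Vendor Check-in: starts 4:20pm at or after Strategy Meeting ends 12:30pm → clear.
Outreach Session: starts 4:45pm at or after Strategy Meeting ends 12:30pm → clear.
Compliance Meeting: starts 7:25pm at or after Strategy Meeting ends 12:30pm → clear.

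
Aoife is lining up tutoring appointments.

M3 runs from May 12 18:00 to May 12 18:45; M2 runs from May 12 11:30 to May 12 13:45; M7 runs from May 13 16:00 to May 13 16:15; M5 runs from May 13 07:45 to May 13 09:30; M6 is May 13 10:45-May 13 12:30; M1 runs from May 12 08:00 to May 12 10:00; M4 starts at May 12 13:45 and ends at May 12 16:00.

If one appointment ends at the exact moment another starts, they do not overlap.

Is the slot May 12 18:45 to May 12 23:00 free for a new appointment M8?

M1: ends May 12 10:00 at or before M8 starts May 12 18:45 → clear.
M2: ends May 12 13:45 at or before M8 starts May 12 18:45 → clear.
M4: ends May 12 16:00 at or before M8 starts May 12 18:45 → clear.
M3: ends May 12 18:45 at or before M8 starts May 12 18:45 → clear.
M5: starts May 13 07:45 at or after M8 ends May 12 23:00 → clear.
M6: starts May 13 10:45 at or after M8 ends May 12 23:00 → clear.
M7: starts May 13 16:00 at or after M8 ends May 12 23:00 → clear.

Yes — the slot is free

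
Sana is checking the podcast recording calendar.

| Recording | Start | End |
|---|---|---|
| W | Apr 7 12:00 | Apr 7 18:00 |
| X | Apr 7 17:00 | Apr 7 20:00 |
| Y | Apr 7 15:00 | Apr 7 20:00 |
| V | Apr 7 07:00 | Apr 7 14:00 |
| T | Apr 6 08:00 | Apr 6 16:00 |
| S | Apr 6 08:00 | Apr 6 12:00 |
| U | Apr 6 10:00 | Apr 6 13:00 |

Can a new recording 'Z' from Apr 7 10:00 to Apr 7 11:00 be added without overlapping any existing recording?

No — it overlaps V

S: ends Apr 6 12:00 at or before Z starts Apr 7 10:00 → clear.
T: ends Apr 6 16:00 at or before Z starts Apr 7 10:00 → clear.
U: ends Apr 6 13:00 at or before Z starts Apr 7 10:00 → clear.
V: starts Apr 7 07:00 before Z ends Apr 7 11:00, and ends Apr 7 14:00 after Z starts Apr 7 10:00 → overlap.
W: starts Apr 7 12:00 at or after Z ends Apr 7 11:00 → clear.
Y: starts Apr 7 15:00 at or after Z ends Apr 7 11:00 → clear.
X: starts Apr 7 17:00 at or after Z ends Apr 7 11:00 → clear.
Z overlaps V.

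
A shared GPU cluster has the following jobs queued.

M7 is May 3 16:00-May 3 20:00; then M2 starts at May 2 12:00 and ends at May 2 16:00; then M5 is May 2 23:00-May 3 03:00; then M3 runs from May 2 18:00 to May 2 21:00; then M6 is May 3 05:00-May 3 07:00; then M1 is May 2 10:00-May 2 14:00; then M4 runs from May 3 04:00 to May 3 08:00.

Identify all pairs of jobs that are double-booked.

Sorted by start: M1, M2, M3, M5, M4, M6, M7.
M2 starts before M1 ends → M1 and M2 overlap.
M3 starts after M1 ends — done with M1.
M3 starts after M2 ends — done with M2.
M5 starts after M3 ends — done with M3.
M4 starts after M5 ends — done with M5.
M6 starts before M4 ends → M4 and M6 overlap.
M7 starts after M4 ends.
M7 starts after M6 ends.

M1 & M2, M4 & M6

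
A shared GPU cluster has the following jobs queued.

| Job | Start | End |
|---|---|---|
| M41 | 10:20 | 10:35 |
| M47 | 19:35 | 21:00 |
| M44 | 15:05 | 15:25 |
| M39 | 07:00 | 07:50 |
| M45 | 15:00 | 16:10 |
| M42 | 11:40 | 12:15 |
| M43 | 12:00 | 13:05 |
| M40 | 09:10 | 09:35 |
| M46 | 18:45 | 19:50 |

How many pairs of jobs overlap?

Sorted by start: M39, M40, M41, M42, M43, M45, M44, M46, M47.
M40 starts after M39 ends — done with M39.
M41 starts after M40 ends — done with M40.
M42 starts after M41 ends — done with M41.
M43 starts before M42 ends → M42 and M43 overlap.
M45 starts after M42 ends — done with M42.
M45 starts after M43 ends — done with M43.
M44 starts before M45 ends → M45 and M44 overlap.
M46 starts after M45 ends — done with M45.
M46 starts after M44 ends — done with M44.
M47 starts before M46 ends → M46 and M47 overlap.
Overlapping pairs: M42 & M43, M44 & M45, M46 & M47 — 3 in total.

3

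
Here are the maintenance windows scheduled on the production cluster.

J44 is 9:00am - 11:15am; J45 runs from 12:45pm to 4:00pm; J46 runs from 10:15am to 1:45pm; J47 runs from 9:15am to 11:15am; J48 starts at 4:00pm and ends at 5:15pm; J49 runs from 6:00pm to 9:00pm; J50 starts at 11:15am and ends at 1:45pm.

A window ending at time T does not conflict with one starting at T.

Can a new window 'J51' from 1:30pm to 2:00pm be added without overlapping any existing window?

J44: ends 11:15am at or before J51 starts 1:30pm → clear.
J47: ends 11:15am at or before J51 starts 1:30pm → clear.
J46: starts 10:15am before J51 ends 2:00pm, and ends 1:45pm after J51 starts 1:30pm → overlap.
J50: starts 11:15am before J51 ends 2:00pm, and ends 1:45pm after J51 starts 1:30pm → overlap.
J45: starts 12:45pm before J51 ends 2:00pm, and ends 4:00pm after J51 starts 1:30pm → overlap.
J48: starts 4:00pm at or after J51 ends 2:00pm → clear.
J49: starts 6:00pm at or after J51 ends 2:00pm → clear.
J51 overlaps J45, J46, J50.

No — it overlaps J45, J46, J50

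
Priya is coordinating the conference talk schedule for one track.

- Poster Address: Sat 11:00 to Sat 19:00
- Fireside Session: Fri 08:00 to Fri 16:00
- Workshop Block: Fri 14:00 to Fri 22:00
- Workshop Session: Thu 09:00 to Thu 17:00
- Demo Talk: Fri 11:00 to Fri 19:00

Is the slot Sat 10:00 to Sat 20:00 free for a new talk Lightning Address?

Workshop Session: ends Thu 17:00 at or before Lightning Address starts Sat 10:00 → clear.
Fireside Session: ends Fri 16:00 at or before Lightning Address starts Sat 10:00 → clear.
Demo Talk: ends Fri 19:00 at or before Lightning Address starts Sat 10:00 → clear.
Workshop Block: ends Fri 22:00 at or before Lightning Address starts Sat 10:00 → clear.
Poster Address: starts Sat 11:00 before Lightning Address ends Sat 20:00, and ends Sat 19:00 after Lightning Address starts Sat 10:00 → overlap.
Lightning Address overlaps Poster Address.

No — it overlaps Poster Address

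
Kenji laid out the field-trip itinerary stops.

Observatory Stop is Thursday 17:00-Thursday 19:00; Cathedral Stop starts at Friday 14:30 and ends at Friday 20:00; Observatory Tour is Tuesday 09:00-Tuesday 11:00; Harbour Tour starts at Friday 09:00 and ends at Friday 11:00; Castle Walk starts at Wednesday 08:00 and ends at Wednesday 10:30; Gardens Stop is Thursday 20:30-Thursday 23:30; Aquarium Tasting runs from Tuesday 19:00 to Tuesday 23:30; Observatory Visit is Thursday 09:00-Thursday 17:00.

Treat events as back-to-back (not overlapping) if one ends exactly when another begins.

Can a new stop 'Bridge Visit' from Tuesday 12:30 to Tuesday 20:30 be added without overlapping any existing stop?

Observatory Tour: ends Tuesday 11:00 at or before Bridge Visit starts Tuesday 12:30 → clear.
Aquarium Tasting: starts Tuesday 19:00 before Bridge Visit ends Tuesday 20:30, and ends Tuesday 23:30 after Bridge Visit starts Tuesday 12:30 → overlap.
Castle Walk: starts Wednesday 08:00 at or after Bridge Visit ends Tuesday 20:30 → clear.
Observatory Visit: starts Thursday 09:00 at or after Bridge Visit ends Tuesday 20:30 → clear.
Observatory Stop: starts Thursday 17:00 at or after Bridge Visit ends Tuesday 20:30 → clear.
Gardens Stop: starts Thursday 20:30 at or after Bridge Visit ends Tuesday 20:30 → clear.
Harbour Tour: starts Friday 09:00 at or after Bridge Visit ends Tuesday 20:30 → clear.
Cathedral Stop: starts Friday 14:30 at or after Bridge Visit ends Tuesday 20:30 → clear.
Bridge Visit overlaps Aquarium Tasting.

No — it overlaps Aquarium Tasting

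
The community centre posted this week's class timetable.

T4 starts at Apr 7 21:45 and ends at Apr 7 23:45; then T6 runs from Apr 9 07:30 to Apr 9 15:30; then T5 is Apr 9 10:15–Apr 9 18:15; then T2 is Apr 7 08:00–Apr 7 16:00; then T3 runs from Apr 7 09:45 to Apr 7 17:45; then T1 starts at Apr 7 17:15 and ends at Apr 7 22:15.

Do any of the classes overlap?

Yes

Sorted by start: T2, T3, T1, T4, T6, T5.
T3 starts before T2 ends → T2 and T3 overlap.
That's a conflict, so the schedule is not conflict-free.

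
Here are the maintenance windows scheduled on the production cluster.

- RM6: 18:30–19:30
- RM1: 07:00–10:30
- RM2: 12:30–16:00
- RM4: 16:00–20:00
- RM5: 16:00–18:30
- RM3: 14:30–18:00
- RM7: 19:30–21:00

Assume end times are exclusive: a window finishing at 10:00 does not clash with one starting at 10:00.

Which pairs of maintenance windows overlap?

RM2 & RM3, RM3 & RM4, RM3 & RM5, RM4 & RM5, RM4 & RM6, RM4 & RM7

Sorted by start: RM1, RM2, RM3, RM4, RM5, RM6, RM7.
RM2 starts after RM1 ends — done with RM1.
RM3 starts before RM2 ends → RM2 and RM3 overlap.
RM4 starts exactly when RM2 ends (back-to-back, no overlap) — done with RM2.
RM4 starts before RM3 ends → RM3 and RM4 overlap.
RM5 starts before RM3 ends → RM3 and RM5 overlap.
RM6 starts after RM3 ends — done with RM3.
RM5 starts before RM4 ends → RM4 and RM5 overlap.
RM6 starts before RM4 ends → RM4 and RM6 overlap.
RM7 starts before RM4 ends → RM4 and RM7 overlap.
RM6 starts exactly when RM5 ends (back-to-back, no overlap) — done with RM5.
RM7 starts exactly when RM6 ends (back-to-back, no overlap).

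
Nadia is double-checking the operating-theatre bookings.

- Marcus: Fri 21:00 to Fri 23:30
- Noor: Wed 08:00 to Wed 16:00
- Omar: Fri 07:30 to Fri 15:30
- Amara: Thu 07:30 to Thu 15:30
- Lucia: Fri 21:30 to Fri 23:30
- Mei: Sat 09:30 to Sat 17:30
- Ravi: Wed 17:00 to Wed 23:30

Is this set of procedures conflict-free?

Two intervals overlap when each starts before the other ends.
Sorted by start: Noor, Ravi, Amara, Omar, Marcus, Lucia, Mei.
Ravi starts after Noor ends, so Noor has no further overlaps.
Amara starts after Ravi ends, so Ravi has no further overlaps.
Omar starts after Amara ends, so Amara has no further overlaps.
Marcus starts after Omar ends, so Omar has no further overlaps.
Lucia starts before Marcus ends → Marcus and Lucia overlap.
That's a conflict, so the schedule is not conflict-free.

No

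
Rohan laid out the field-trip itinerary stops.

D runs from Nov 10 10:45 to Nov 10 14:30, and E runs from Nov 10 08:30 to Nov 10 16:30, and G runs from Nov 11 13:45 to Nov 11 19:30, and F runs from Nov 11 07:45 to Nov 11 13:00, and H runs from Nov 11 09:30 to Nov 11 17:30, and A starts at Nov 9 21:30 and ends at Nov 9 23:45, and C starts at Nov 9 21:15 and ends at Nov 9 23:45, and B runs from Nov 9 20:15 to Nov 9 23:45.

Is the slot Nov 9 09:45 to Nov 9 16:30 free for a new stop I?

Yes — the slot is free

B: starts Nov 9 20:15 at or after I ends Nov 9 16:30 → clear.
C: starts Nov 9 21:15 at or after I ends Nov 9 16:30 → clear.
A: starts Nov 9 21:30 at or after I ends Nov 9 16:30 → clear.
E: starts Nov 10 08:30 at or after I ends Nov 9 16:30 → clear.
D: starts Nov 10 10:45 at or after I ends Nov 9 16:30 → clear.
F: starts Nov 11 07:45 at or after I ends Nov 9 16:30 → clear.
H: starts Nov 11 09:30 at or after I ends Nov 9 16:30 → clear.
G: starts Nov 11 13:45 at or after I ends Nov 9 16:30 → clear.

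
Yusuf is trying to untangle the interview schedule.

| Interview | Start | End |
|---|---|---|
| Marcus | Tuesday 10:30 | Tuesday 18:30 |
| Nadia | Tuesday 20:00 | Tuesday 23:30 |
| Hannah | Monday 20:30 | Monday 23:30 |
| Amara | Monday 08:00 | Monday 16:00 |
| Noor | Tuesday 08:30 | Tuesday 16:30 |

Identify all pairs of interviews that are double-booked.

Marcus & Noor

Sorted by start: Amara, Hannah, Noor, Marcus, Nadia.
Hannah starts after Amara ends, so nothing later overlaps Amara either.
Noor starts after Hannah ends, so nothing later overlaps Hannah either.
Marcus starts before Noor ends → Noor and Marcus overlap.
Nadia starts after Noor ends.
Nadia starts after Marcus ends.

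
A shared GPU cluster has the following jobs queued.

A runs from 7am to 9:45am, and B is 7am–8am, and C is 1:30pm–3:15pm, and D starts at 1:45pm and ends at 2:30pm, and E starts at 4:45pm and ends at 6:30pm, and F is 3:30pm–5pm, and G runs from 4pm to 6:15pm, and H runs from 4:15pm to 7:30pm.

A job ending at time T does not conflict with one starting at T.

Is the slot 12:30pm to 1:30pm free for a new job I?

Yes — the slot is free

A: ends 9:45am at or before I starts 12:30pm → clear.
B: ends 8am at or before I starts 12:30pm → clear.
C: starts 1:30pm at or after I ends 1:30pm → clear.
D: starts 1:45pm at or after I ends 1:30pm → clear.
F: starts 3:30pm at or after I ends 1:30pm → clear.
G: starts 4pm at or after I ends 1:30pm → clear.
H: starts 4:15pm at or after I ends 1:30pm → clear.
E: starts 4:45pm at or after I ends 1:30pm → clear.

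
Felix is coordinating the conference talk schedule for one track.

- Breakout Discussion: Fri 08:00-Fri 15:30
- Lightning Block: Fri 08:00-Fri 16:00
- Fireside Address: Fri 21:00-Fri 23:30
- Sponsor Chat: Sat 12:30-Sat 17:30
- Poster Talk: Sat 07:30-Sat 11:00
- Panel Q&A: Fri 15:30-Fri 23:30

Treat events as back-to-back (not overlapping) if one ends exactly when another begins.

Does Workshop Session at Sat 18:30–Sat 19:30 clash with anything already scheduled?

Breakout Discussion: ends Fri 15:30 at or before Workshop Session starts Sat 18:30 → clear.
Lightning Block: ends Fri 16:00 at or before Workshop Session starts Sat 18:30 → clear.
Panel Q&A: ends Fri 23:30 at or before Workshop Session starts Sat 18:30 → clear.
Fireside Address: ends Fri 23:30 at or before Workshop Session starts Sat 18:30 → clear.
Poster Talk: ends Sat 11:00 at or before Workshop Session starts Sat 18:30 → clear.
Sponsor Chat: ends Sat 17:30 at or before Workshop Session starts Sat 18:30 → clear.

No — it doesn't clash with anything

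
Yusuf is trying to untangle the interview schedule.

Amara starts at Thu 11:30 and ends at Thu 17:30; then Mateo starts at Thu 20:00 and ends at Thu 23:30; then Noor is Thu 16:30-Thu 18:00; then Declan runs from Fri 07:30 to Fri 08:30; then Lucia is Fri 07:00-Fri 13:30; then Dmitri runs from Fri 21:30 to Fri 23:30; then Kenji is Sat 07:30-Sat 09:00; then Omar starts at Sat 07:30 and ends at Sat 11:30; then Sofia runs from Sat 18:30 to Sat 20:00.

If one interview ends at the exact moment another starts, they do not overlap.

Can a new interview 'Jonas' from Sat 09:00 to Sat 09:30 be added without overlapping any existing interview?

Amara: ends Thu 17:30 at or before Jonas starts Sat 09:00 → clear.
Noor: ends Thu 18:00 at or before Jonas starts Sat 09:00 → clear.
Mateo: ends Thu 23:30 at or before Jonas starts Sat 09:00 → clear.
Lucia: ends Fri 13:30 at or before Jonas starts Sat 09:00 → clear.
Declan: ends Fri 08:30 at or before Jonas starts Sat 09:00 → clear.
Dmitri: ends Fri 23:30 at or before Jonas starts Sat 09:00 → clear.
Kenji: ends Sat 09:00 at or before Jonas starts Sat 09:00 → clear.
Omar: starts Sat 07:30 before Jonas ends Sat 09:30, and ends Sat 11:30 after Jonas starts Sat 09:00 → overlap.
Sofia: starts Sat 18:30 at or after Jonas ends Sat 09:30 → clear.
Jonas overlaps Omar.

No — it overlaps Omar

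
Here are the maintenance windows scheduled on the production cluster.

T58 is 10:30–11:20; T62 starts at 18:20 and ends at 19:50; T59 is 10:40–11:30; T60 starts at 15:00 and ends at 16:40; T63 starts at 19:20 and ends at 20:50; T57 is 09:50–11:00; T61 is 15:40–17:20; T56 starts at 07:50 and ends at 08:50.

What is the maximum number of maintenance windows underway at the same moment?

3

Sweep the timeline, counting +1 at each start and −1 at each end (ends before starts at a tie):
07:50 start T56 → 1
08:50 end T56 → 0
09:50 start T57 → 1
10:30 start T58 → 2
10:40 start T59 → 3
11:00 end T57 → 2
11:20 end T58 → 1
11:30 end T59 → 0
15:00 start T60 → 1
15:40 start T61 → 2
16:40 end T60 → 1
17:20 end T61 → 0
18:20 start T62 → 1
19:20 start T63 → 2
19:50 end T62 → 1
20:50 end T63 → 0
Peak is 3, at 10:40 (T57, T58, T59).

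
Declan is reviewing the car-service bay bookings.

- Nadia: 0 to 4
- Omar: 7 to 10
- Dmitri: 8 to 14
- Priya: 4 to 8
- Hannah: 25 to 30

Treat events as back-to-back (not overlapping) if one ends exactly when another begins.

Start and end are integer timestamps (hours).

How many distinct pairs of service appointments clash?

Sorted by start: Nadia, Priya, Omar, Dmitri, Hannah.
Priya starts exactly when Nadia ends (back-to-back, no overlap), so nothing later overlaps Nadia either.
Omar starts before Priya ends → Priya and Omar overlap.
Dmitri starts exactly when Priya ends (back-to-back, no overlap), so nothing later overlaps Priya either.
Dmitri starts before Omar ends → Omar and Dmitri overlap.
Hannah starts after Omar ends.
Hannah starts after Dmitri ends.
Overlapping pairs: Dmitri & Omar, Omar & Priya — 2 in total.

2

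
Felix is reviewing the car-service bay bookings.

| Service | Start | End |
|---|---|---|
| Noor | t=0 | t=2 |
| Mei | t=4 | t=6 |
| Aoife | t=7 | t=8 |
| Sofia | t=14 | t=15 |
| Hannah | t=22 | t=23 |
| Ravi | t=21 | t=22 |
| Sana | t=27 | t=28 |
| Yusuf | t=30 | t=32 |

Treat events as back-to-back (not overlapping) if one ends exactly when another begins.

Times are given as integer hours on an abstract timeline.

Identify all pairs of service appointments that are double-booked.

Two intervals overlap when each starts before the other ends.
Sorted by start: Noor, Mei, Aoife, Sofia, Ravi, Hannah, Sana, Yusuf.
Mei starts after Noor ends, so nothing later overlaps Noor either.
Aoife starts after Mei ends, so nothing later overlaps Mei either.
Sofia starts after Aoife ends, so nothing later overlaps Aoife either.
Ravi starts after Sofia ends, so nothing later overlaps Sofia either.
Hannah starts exactly when Ravi ends (back-to-back, no overlap), so nothing later overlaps Ravi either.
Sana starts after Hannah ends, so nothing later overlaps Hannah either.
Yusuf starts after Sana ends.

no overlapping pairs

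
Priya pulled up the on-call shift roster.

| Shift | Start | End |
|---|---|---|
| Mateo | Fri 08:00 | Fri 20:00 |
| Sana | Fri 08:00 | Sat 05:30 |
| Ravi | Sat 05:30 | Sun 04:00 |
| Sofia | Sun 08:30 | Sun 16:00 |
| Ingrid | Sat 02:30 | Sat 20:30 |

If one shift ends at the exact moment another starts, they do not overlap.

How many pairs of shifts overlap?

Two intervals overlap when each starts before the other ends.
Sorted by start: Sana, Mateo, Ingrid, Ravi, Sofia.
Mateo starts before Sana ends → Sana and Mateo overlap.
Ingrid starts before Sana ends → Sana and Ingrid overlap.
Ravi starts exactly when Sana ends (back-to-back, no overlap), so nothing later overlaps Sana either.
Ingrid starts after Mateo ends, so nothing later overlaps Mateo either.
Ravi starts before Ingrid ends → Ingrid and Ravi overlap.
Sofia starts after Ingrid ends.
Sofia starts after Ravi ends.
Overlapping pairs: Ingrid & Ravi, Ingrid & Sana, Mateo & Sana — 3 in total.

3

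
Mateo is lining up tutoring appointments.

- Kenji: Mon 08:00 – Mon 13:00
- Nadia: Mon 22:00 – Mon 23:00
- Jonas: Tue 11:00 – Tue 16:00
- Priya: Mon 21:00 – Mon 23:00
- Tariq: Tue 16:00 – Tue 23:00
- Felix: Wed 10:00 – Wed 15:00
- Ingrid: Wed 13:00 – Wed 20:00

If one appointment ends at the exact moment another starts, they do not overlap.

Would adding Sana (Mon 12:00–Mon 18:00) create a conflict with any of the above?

Yes — it overlaps Kenji

Kenji: starts Mon 08:00 before Sana ends Mon 18:00, and ends Mon 13:00 after Sana starts Mon 12:00 → overlap.
Priya: starts Mon 21:00 at or after Sana ends Mon 18:00 → clear.
Nadia: starts Mon 22:00 at or after Sana ends Mon 18:00 → clear.
Jonas: starts Tue 11:00 at or after Sana ends Mon 18:00 → clear.
Tariq: starts Tue 16:00 at or after Sana ends Mon 18:00 → clear.
Felix: starts Wed 10:00 at or after Sana ends Mon 18:00 → clear.
Ingrid: starts Wed 13:00 at or after Sana ends Mon 18:00 → clear.
Sana overlaps Kenji.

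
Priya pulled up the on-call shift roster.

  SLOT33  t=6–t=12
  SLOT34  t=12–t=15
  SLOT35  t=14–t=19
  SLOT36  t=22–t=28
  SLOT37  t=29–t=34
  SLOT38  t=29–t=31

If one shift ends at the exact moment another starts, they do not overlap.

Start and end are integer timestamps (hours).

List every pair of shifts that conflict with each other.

SLOT34 & SLOT35, SLOT37 & SLOT38

Two intervals overlap when each starts before the other ends.
Sorted by start: SLOT33, SLOT34, SLOT35, SLOT36, SLOT37, SLOT38.
SLOT34 starts exactly when SLOT33 ends (back-to-back, no overlap) — done with SLOT33.
SLOT35 starts before SLOT34 ends → SLOT34 and SLOT35 overlap.
SLOT36 starts after SLOT34 ends — done with SLOT34.
SLOT36 starts after SLOT35 ends — done with SLOT35.
SLOT37 starts after SLOT36 ends — done with SLOT36.
SLOT38 starts before SLOT37 ends → SLOT37 and SLOT38 overlap.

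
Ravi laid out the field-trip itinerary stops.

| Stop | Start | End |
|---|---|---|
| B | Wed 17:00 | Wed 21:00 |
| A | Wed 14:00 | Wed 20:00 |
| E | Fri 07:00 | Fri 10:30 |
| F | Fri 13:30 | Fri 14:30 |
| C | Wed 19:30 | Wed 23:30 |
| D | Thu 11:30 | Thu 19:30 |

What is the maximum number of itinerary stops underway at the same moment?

Sort all start/end points and keep a running count:
Wed 14:00 start A → 1
Wed 17:00 start B → 2
Wed 19:30 start C → 3
Wed 20:00 end A → 2
Wed 21:00 end B → 1
Wed 23:30 end C → 0
Thu 11:30 start D → 1
Thu 19:30 end D → 0
Fri 07:00 start E → 1
Fri 10:30 end E → 0
Fri 13:30 start F → 1
Fri 14:30 end F → 0
Peak is 3, at Wed 19:30 (A, B, C).

3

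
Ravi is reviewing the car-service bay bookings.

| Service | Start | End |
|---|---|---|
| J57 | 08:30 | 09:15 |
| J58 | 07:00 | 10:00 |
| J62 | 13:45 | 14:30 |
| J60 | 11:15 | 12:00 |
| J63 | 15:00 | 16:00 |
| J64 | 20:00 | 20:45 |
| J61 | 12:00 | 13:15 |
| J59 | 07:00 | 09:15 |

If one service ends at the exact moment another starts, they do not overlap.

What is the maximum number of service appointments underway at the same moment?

3

Sort all start/end points and keep a running count:
07:00 start J58 → 1
07:00 start J59 → 2
08:30 start J57 → 3
09:15 end J57 → 2
09:15 end J59 → 1
10:00 end J58 → 0
11:15 start J60 → 1
12:00 end J60 → 0
12:00 start J61 → 1
13:15 end J61 → 0
13:45 start J62 → 1
14:30 end J62 → 0
15:00 start J63 → 1
16:00 end J63 → 0
20:00 start J64 → 1
20:45 end J64 → 0
Peak is 3, at 08:30 (J57, J58, J59).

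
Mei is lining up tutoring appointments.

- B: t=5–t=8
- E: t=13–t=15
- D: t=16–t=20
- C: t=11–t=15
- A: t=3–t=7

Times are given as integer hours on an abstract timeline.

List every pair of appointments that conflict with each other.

A & B, C & E

Sorted by start: A, B, C, E, D.
B starts before A ends → A and B overlap.
C starts after A ends — done with A.
C starts after B ends — done with B.
E starts before C ends → C and E overlap.
D starts after C ends.
D starts after E ends.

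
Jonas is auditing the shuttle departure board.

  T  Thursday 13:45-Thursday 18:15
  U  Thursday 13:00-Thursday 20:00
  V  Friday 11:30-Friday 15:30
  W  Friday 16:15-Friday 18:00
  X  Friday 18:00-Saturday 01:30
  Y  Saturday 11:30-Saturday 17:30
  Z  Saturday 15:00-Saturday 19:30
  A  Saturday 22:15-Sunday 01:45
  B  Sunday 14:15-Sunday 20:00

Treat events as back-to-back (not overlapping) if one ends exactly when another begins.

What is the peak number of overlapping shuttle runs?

2

Sort all start/end points and keep a running count:
Thursday 13:00 start U → 1
Thursday 13:45 start T → 2
Thursday 18:15 end T → 1
Thursday 20:00 end U → 0
Friday 11:30 start V → 1
Friday 15:30 end V → 0
Friday 16:15 start W → 1
Friday 18:00 end W → 0
Friday 18:00 start X → 1
Saturday 01:30 end X → 0
Saturday 11:30 start Y → 1
Saturday 15:00 start Z → 2
Saturday 17:30 end Y → 1
Saturday 19:30 end Z → 0
Saturday 22:15 start A → 1
Sunday 01:45 end A → 0
Sunday 14:15 start B → 1
Sunday 20:00 end B → 0
Peak is 2, at Thursday 13:45 (T, U).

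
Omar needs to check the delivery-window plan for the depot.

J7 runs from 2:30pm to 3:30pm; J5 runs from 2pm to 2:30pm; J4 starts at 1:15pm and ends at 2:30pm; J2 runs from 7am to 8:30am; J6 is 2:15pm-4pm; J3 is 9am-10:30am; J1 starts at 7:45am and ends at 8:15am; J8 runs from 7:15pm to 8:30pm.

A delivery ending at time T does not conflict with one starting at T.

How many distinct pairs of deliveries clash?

Sorted by start: J2, J1, J3, J4, J5, J6, J7, J8.
J1 starts before J2 ends → J2 and J1 overlap.
J3 starts after J2 ends, so J2 has no further overlaps.
J3 starts after J1 ends, so J1 has no further overlaps.
J4 starts after J3 ends, so J3 has no further overlaps.
J5 starts before J4 ends → J4 and J5 overlap.
J6 starts before J4 ends → J4 and J6 overlap.
J7 starts exactly when J4 ends (back-to-back, no overlap), so J4 has no further overlaps.
J6 starts before J5 ends → J5 and J6 overlap.
J7 starts exactly when J5 ends (back-to-back, no overlap), so J5 has no further overlaps.
J7 starts before J6 ends → J6 and J7 overlap.
J8 starts after J6 ends.
J8 starts after J7 ends.
Overlapping pairs: J1 & J2, J4 & J5, J4 & J6, J5 & J6, J6 & J7 — 5 in total.

5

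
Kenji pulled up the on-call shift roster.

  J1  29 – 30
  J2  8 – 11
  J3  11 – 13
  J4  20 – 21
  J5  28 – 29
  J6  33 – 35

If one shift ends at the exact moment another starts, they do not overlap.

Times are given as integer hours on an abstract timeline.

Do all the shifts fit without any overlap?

Yes

Sorted by start: J2, J3, J4, J5, J1, J6.
J3 starts exactly when J2 ends (back-to-back, no overlap) — done with J2.
J4 starts after J3 ends — done with J3.
J5 starts after J4 ends — done with J4.
J1 starts exactly when J5 ends (back-to-back, no overlap) — done with J5.
J6 starts after J1 ends.
Every pair is clear; the schedule has no overlaps.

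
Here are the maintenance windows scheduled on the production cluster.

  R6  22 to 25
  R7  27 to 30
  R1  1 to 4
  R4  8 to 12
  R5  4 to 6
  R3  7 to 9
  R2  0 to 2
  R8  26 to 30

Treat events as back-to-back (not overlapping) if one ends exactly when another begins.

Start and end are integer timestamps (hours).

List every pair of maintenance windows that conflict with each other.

Two intervals overlap when each starts before the other ends.
Sorted by start: R2, R1, R5, R3, R4, R6, R8, R7.
R1 starts before R2 ends → R2 and R1 overlap.
R5 starts after R2 ends, so R2 has no further overlaps.
R5 starts exactly when R1 ends (back-to-back, no overlap), so R1 has no further overlaps.
R3 starts after R5 ends, so R5 has no further overlaps.
R4 starts before R3 ends → R3 and R4 overlap.
R6 starts after R3 ends, so R3 has no further overlaps.
R6 starts after R4 ends, so R4 has no further overlaps.
R8 starts after R6 ends, so R6 has no further overlaps.
R7 starts before R8 ends → R8 and R7 overlap.

R1 & R2, R3 & R4, R7 & R8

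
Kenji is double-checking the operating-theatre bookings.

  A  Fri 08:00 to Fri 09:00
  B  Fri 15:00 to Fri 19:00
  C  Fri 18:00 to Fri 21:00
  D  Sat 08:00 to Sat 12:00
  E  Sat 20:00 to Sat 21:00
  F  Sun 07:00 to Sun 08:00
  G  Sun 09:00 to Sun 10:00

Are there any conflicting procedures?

Sorted by start: A, B, C, D, E, F, G.
B starts after A ends, so A has no further overlaps.
C starts before B ends → B and C overlap.
That's a conflict, so the schedule is not conflict-free.

Yes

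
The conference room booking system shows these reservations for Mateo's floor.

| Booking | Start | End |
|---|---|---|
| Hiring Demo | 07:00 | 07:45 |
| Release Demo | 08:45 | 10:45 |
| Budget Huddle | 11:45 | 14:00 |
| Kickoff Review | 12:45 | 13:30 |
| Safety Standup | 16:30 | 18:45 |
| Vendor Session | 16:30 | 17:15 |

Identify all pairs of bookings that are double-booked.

Sorted by start: Hiring Demo, Release Demo, Budget Huddle, Kickoff Review, Safety Standup, Vendor Session.
Release Demo starts after Hiring Demo ends — done with Hiring Demo.
Budget Huddle starts after Release Demo ends — done with Release Demo.
Kickoff Review starts before Budget Huddle ends → Budget Huddle and Kickoff Review overlap.
Safety Standup starts after Budget Huddle ends — done with Budget Huddle.
Safety Standup starts after Kickoff Review ends — done with Kickoff Review.
Vendor Session starts before Safety Standup ends → Safety Standup and Vendor Session overlap.

Budget Huddle & Kickoff Review, Safety Standup & Vendor Session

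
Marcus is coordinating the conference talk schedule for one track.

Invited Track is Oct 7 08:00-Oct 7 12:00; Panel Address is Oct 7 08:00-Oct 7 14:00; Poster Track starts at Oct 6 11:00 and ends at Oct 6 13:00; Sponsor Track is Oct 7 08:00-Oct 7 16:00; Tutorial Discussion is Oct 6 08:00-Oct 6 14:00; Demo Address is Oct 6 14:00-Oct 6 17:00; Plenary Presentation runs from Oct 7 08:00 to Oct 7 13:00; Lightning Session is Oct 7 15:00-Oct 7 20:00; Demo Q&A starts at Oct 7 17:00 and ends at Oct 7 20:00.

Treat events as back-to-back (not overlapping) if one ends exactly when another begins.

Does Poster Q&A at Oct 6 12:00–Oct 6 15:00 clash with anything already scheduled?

Yes — it overlaps Demo Address, Poster Track, Tutorial Discussion

Tutorial Discussion: starts Oct 6 08:00 before Poster Q&A ends Oct 6 15:00, and ends Oct 6 14:00 after Poster Q&A starts Oct 6 12:00 → overlap.
Poster Track: starts Oct 6 11:00 before Poster Q&A ends Oct 6 15:00, and ends Oct 6 13:00 after Poster Q&A starts Oct 6 12:00 → overlap.
Demo Address: starts Oct 6 14:00 before Poster Q&A ends Oct 6 15:00, and ends Oct 6 17:00 after Poster Q&A starts Oct 6 12:00 → overlap.
Sponsor Track: starts Oct 7 08:00 at or after Poster Q&A ends Oct 6 15:00 → clear.
Plenary Presentation: starts Oct 7 08:00 at or after Poster Q&A ends Oct 6 15:00 → clear.
Invited Track: starts Oct 7 08:00 at or after Poster Q&A ends Oct 6 15:00 → clear.
Panel Address: starts Oct 7 08:00 at or after Poster Q&A ends Oct 6 15:00 → clear.
Lightning Session: starts Oct 7 15:00 at or after Poster Q&A ends Oct 6 15:00 → clear.
Demo Q&A: starts Oct 7 17:00 at or after Poster Q&A ends Oct 6 15:00 → clear.
Poster Q&A overlaps Tutorial Discussion, Demo Address, Poster Track.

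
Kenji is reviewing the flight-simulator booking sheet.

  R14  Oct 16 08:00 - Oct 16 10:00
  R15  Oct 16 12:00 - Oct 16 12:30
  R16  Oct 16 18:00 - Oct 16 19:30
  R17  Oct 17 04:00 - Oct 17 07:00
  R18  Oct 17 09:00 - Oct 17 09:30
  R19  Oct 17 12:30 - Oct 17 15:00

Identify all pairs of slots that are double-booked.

Two intervals overlap when each starts before the other ends.
Sorted by start: R14, R15, R16, R17, R18, R19.
R15 starts after R14 ends; R14 is clear from here.
R16 starts after R15 ends; R15 is clear from here.
R17 starts after R16 ends; R16 is clear from here.
R18 starts after R17 ends; R17 is clear from here.
R19 starts after R18 ends.

no overlapping pairs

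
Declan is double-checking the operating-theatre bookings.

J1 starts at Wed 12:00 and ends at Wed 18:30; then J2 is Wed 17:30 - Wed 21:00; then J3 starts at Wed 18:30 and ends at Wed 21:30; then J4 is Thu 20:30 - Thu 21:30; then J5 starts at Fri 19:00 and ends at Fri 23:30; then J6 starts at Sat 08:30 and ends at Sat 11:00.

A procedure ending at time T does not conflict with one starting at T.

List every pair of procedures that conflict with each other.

Sorted by start: J1, J2, J3, J4, J5, J6.
J2 starts before J1 ends → J1 and J2 overlap.
J3 starts exactly when J1 ends (back-to-back, no overlap); J1 is clear from here.
J3 starts before J2 ends → J2 and J3 overlap.
J4 starts after J2 ends; J2 is clear from here.
J4 starts after J3 ends; J3 is clear from here.
J5 starts after J4 ends; J4 is clear from here.
J6 starts after J5 ends.

J1 & J2, J2 & J3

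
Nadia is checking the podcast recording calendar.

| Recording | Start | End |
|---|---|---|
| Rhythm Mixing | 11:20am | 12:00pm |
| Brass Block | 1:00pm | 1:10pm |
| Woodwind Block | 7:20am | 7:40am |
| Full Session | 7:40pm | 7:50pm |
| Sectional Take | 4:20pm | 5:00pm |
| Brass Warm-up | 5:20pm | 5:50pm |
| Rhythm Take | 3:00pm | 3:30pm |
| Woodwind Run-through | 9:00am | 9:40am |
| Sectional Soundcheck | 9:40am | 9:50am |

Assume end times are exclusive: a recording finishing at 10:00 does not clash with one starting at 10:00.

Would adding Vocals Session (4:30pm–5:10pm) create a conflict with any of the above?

Woodwind Block: ends 7:40am at or before Vocals Session starts 4:30pm → clear.
Woodwind Run-through: ends 9:40am at or before Vocals Session starts 4:30pm → clear.
Sectional Soundcheck: ends 9:50am at or before Vocals Session starts 4:30pm → clear.
Rhythm Mixing: ends 12:00pm at or before Vocals Session starts 4:30pm → clear.
Brass Block: ends 1:10pm at or before Vocals Session starts 4:30pm → clear.
Rhythm Take: ends 3:30pm at or before Vocals Session starts 4:30pm → clear.
Sectional Take: starts 4:20pm before Vocals Session ends 5:10pm, and ends 5:00pm after Vocals Session starts 4:30pm → overlap.
Brass Warm-up: starts 5:20pm at or after Vocals Session ends 5:10pm → clear.
Full Session: starts 7:40pm at or after Vocals Session ends 5:10pm → clear.
Vocals Session overlaps Sectional Take.

Yes — it overlaps Sectional Take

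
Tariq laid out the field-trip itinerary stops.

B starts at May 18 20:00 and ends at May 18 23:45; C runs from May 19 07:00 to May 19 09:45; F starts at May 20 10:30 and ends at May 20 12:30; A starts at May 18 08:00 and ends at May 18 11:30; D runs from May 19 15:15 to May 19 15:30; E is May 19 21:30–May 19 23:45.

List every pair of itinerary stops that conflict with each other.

Sorted by start: A, B, C, D, E, F.
B starts after A ends, so A has no further overlaps.
C starts after B ends, so B has no further overlaps.
D starts after C ends, so C has no further overlaps.
E starts after D ends, so D has no further overlaps.
F starts after E ends.

no conflicts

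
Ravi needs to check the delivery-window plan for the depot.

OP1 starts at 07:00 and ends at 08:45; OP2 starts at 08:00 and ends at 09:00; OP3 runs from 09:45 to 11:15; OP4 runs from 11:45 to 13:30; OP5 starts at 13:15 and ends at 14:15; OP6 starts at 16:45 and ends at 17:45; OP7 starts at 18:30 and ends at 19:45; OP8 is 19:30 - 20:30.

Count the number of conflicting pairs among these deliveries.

3

Check each pair: they overlap iff neither finishes before the other starts.
Sorted by start: OP1, OP2, OP3, OP4, OP5, OP6, OP7, OP8.
OP2 starts before OP1 ends → OP1 and OP2 overlap.
OP3 starts after OP1 ends; OP1 is clear from here.
OP3 starts after OP2 ends; OP2 is clear from here.
OP4 starts after OP3 ends; OP3 is clear from here.
OP5 starts before OP4 ends → OP4 and OP5 overlap.
OP6 starts after OP4 ends; OP4 is clear from here.
OP6 starts after OP5 ends; OP5 is clear from here.
OP7 starts after OP6 ends; OP6 is clear from here.
OP8 starts before OP7 ends → OP7 and OP8 overlap.
Overlapping pairs: OP1 & OP2, OP4 & OP5, OP7 & OP8 — 3 in total.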